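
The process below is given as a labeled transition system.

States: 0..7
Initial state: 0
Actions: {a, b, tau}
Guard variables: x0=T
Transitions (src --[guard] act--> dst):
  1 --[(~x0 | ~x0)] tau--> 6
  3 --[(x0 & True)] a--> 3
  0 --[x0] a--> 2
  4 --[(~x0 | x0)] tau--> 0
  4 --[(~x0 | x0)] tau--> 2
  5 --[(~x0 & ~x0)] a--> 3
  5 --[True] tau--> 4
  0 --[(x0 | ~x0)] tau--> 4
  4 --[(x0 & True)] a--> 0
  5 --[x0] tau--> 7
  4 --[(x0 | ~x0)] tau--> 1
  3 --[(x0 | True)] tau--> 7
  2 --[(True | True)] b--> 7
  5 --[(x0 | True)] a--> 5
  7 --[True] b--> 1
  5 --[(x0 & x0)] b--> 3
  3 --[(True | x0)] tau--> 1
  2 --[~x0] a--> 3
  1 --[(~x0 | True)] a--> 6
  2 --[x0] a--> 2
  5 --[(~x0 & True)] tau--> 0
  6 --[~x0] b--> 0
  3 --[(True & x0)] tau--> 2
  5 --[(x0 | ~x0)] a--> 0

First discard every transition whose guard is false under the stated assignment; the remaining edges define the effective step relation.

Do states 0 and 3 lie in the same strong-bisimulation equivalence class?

Compute ~ classes (split until stable):
  P[0] = {{0,1,2,3,4,5,6,7}}
  P[1] = {{0,3,4},{1},{2},{5},{6},{7}}
  P[2] = {{0},{1},{2},{3},{4},{5},{6},{7}}
8 equivalence class(es) (converged in 3)
[0]={0}  [3]={3}

Answer: NOT BISIMILAR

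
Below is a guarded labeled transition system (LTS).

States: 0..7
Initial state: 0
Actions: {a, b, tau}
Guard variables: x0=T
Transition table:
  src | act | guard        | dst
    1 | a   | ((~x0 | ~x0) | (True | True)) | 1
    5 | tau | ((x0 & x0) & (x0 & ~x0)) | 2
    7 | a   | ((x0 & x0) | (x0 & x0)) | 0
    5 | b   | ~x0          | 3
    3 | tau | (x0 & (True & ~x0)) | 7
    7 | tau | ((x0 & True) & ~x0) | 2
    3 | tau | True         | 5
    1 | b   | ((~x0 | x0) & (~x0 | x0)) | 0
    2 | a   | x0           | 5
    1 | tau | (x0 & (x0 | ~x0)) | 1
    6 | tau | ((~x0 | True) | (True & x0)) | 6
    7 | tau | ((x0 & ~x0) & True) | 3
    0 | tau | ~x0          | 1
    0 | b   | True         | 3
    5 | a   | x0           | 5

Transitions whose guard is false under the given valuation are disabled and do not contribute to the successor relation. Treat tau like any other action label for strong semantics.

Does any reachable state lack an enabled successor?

Reach set: {0,3,5}
  0: b→3  [deg 1]
  3: tau→5  [deg 1]
  5: a→5  [deg 1]

Answer: DEADLOCK-FREE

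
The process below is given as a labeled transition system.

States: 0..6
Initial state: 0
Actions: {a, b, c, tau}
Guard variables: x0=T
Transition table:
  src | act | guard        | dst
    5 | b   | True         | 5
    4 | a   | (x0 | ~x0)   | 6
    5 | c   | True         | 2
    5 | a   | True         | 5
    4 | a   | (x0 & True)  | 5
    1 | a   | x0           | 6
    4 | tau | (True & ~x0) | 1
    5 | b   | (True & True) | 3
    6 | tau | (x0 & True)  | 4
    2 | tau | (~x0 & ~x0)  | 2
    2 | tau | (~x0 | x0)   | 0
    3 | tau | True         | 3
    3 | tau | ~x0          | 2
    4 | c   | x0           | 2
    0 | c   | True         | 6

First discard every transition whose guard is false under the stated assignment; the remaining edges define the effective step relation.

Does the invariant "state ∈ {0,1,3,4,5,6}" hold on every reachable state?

Inv-set: {0,1,3,4,5,6}
Reach set: {0,2,3,4,5,6}
  0: safe
  2: outside
  3: safe
  4: safe
  5: safe
  6: safe
reach 2 via c·tau·c — violates

Answer: INVARIANT VIOLATED at state 2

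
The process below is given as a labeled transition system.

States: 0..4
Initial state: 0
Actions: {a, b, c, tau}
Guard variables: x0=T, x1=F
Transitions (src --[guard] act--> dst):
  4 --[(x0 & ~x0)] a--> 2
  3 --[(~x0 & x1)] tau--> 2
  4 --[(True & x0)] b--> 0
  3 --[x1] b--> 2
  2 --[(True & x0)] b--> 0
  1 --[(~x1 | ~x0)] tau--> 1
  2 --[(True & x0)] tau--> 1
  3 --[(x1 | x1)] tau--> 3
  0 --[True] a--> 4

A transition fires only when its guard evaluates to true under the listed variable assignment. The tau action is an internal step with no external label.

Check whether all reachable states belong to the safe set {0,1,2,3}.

Allowed set {0,1,2,3}
Reach set: {0,4}
  0: ok
  4: VIOLATES
reach 4 via a — violates

Answer: INVARIANT VIOLATED at state 4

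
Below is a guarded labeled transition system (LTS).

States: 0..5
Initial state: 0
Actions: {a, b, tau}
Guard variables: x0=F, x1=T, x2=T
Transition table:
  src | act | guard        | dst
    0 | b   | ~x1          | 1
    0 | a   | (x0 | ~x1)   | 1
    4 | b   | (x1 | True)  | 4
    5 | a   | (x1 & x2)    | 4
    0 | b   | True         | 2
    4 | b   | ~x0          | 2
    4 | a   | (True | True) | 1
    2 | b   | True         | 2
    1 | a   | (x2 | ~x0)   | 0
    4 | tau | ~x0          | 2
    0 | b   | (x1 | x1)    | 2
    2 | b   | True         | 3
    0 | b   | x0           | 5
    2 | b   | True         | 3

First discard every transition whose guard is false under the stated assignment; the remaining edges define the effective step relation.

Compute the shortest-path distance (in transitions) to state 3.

Layered search for 3:
  L0 = {0}
  L1 = {2}
  L2 = {3}
first hit 3 at d=2 via b·b

Answer: 2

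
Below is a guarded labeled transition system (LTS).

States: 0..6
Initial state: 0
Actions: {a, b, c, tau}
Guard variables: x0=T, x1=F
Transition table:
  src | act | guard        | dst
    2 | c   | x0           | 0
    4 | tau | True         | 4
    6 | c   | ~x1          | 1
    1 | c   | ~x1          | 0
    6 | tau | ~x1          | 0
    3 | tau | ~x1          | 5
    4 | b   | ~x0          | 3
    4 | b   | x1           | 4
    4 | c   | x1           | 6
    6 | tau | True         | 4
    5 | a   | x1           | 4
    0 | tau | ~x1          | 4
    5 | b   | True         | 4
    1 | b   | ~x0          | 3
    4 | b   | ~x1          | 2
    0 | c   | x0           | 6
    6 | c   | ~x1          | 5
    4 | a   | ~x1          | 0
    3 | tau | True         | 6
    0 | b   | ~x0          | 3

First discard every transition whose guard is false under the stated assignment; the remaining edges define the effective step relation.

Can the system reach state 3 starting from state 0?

After dropping false guards: 14 live edges.
L0 = {0}
L1 = {4,6}  cumulative {0,4,6}
L2 = {1,2,5}  cumulative {0,1,2,4,5,6}
Reach set: {0,1,2,4,5,6}

Answer: UNREACHABLE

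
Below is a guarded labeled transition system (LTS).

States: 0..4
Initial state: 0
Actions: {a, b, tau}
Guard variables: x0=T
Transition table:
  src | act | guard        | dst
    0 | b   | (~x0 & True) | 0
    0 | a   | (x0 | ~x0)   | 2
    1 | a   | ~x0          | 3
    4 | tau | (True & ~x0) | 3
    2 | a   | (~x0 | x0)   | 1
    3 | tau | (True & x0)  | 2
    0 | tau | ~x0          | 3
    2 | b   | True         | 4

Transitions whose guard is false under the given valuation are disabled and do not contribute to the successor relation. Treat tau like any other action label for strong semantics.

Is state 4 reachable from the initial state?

Answer: REACHABLE

Trace:
4 transition(s) survive guard evaluation.
L0 = {0}
L1 = {2}  cumulative {0,2}
L2 = {1,4}  cumulative {0,1,2,4}
Reach set: {0,1,2,4}
witness 4: a·b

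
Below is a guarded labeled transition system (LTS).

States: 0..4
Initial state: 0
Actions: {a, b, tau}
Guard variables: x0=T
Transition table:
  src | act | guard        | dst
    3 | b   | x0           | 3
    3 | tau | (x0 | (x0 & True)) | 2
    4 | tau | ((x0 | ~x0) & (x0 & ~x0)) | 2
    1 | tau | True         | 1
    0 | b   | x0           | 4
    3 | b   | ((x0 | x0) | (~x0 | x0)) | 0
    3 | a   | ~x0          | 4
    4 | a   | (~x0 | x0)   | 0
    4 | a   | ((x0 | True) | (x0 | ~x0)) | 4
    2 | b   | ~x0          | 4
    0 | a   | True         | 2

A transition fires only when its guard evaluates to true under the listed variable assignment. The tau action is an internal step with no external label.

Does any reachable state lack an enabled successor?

Answer: DEADLOCK at state 2

Working:
Reachable = {0,2,4}
  0: a→2  b→4  [2 out]
  2: ∅  [STUCK]
  4: a→0  a→4  [2 out]
trace reaching 2: a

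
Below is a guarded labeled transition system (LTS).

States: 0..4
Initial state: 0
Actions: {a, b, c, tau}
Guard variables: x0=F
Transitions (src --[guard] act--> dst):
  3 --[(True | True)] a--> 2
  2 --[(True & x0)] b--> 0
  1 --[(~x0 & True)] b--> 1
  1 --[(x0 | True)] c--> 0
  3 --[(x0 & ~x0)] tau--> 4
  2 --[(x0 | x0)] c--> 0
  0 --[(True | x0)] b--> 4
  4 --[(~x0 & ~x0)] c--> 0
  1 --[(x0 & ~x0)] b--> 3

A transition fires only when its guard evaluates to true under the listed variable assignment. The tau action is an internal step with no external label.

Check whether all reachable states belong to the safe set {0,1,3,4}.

Allowed set {0,1,3,4}
R = {0,4}
  0: safe
  4: safe

Answer: INVARIANT HOLDS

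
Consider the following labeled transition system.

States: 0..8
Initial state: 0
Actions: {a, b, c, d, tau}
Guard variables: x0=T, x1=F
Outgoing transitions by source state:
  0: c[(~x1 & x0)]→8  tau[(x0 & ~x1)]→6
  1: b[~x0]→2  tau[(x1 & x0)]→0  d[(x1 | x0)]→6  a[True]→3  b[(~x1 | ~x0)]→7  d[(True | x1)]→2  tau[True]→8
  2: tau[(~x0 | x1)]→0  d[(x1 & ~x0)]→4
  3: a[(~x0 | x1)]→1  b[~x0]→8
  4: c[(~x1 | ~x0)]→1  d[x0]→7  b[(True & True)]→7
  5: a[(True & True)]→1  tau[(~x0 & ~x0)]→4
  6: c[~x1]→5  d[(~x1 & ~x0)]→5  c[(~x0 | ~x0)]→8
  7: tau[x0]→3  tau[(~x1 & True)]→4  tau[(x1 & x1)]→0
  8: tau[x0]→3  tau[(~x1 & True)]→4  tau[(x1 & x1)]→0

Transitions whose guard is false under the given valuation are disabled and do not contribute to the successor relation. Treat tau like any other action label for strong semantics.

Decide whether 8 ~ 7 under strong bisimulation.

Refine partition for ~:
  round 0: {{0,1,2,3,4,5,6,7,8}}
  round 1: {{0},{1},{2,3},{4},{5},{6},{7,8}}
Fixed point at round 2; 7 class(es).
class of 8: {7,8}; class of 7: {7,8}

Answer: BISIMILAR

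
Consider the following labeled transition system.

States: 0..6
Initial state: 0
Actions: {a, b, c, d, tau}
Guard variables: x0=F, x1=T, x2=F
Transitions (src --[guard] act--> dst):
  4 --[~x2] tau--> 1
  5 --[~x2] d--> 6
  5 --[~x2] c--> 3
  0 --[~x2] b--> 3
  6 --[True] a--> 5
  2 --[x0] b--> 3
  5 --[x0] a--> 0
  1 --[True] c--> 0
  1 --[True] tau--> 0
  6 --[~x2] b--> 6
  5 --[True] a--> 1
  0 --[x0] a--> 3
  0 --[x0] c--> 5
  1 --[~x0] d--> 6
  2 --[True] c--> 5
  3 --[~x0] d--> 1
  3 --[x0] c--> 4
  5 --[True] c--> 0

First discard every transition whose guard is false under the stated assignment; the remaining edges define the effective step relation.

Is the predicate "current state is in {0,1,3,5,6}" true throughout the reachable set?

Inv-set: {0,1,3,5,6}
R = {0,1,3,5,6}
  0: ok
  1: ok
  3: ok
  5: ok
  6: ok

Answer: INVARIANT HOLDS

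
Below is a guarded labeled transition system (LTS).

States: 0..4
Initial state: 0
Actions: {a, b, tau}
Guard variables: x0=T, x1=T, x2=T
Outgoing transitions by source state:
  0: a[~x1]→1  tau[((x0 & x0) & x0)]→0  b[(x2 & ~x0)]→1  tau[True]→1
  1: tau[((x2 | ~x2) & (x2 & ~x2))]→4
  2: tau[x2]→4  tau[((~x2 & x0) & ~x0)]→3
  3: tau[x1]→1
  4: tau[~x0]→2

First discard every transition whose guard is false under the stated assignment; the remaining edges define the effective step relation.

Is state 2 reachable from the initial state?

4 transition(s) survive guard evaluation.
depth 0: {0}
depth 1: {1}  cumulative {0,1}
Reachable = {0,1}

Answer: UNREACHABLE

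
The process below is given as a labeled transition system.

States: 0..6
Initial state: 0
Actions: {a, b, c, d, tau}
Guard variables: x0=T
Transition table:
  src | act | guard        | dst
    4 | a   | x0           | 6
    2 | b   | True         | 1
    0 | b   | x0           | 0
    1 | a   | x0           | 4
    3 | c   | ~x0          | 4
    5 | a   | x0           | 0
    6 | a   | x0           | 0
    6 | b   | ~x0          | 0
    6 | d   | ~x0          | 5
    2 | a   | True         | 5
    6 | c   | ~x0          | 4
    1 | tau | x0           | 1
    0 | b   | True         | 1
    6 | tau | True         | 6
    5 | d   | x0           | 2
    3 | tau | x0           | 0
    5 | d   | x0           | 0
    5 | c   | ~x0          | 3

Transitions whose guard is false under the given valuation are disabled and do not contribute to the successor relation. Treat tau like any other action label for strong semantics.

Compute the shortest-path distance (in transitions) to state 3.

Layered search for 3:
  depth 0: {0}
  depth 1: {1}
  depth 2: {4}
  depth 3: {6}
3 never appears.

Answer: UNREACHABLE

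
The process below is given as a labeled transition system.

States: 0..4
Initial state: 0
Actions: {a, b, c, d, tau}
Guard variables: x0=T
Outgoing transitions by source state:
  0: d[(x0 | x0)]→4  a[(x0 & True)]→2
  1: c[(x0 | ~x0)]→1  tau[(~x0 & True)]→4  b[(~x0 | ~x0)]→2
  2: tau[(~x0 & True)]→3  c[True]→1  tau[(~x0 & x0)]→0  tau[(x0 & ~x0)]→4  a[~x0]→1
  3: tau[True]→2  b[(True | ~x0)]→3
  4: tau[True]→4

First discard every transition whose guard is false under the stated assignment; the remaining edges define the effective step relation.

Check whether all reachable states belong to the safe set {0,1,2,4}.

Answer: INVARIANT HOLDS

Analysis:
Allowed set {0,1,2,4}
R = {0,1,2,4}
  0: safe
  1: safe
  2: safe
  4: safe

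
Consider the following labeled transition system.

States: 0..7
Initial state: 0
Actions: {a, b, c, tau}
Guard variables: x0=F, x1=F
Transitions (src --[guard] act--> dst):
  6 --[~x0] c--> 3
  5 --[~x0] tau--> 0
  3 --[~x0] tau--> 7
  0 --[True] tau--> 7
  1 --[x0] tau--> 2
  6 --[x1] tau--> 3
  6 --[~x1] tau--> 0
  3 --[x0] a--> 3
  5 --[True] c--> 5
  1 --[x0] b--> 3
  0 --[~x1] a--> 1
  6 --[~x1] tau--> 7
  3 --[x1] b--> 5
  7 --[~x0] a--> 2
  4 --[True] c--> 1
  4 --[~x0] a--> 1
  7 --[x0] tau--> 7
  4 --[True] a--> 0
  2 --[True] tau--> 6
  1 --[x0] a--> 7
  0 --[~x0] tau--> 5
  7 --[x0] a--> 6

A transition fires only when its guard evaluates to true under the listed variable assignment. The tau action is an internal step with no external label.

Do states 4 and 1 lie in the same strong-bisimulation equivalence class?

Answer: NOT BISIMILAR

Trace:
Bisimulation quotient by refinement:
  P[0] = {{0,1,2,3,4,5,6,7}}
  P[1] = {{0},{1},{2,3},{4},{5,6},{7}}
  P[2] = {{0},{1},{2},{3},{4},{5},{6},{7}}
stable after 3 split(s): 8 block(s)
4∈{4}, 1∈{1}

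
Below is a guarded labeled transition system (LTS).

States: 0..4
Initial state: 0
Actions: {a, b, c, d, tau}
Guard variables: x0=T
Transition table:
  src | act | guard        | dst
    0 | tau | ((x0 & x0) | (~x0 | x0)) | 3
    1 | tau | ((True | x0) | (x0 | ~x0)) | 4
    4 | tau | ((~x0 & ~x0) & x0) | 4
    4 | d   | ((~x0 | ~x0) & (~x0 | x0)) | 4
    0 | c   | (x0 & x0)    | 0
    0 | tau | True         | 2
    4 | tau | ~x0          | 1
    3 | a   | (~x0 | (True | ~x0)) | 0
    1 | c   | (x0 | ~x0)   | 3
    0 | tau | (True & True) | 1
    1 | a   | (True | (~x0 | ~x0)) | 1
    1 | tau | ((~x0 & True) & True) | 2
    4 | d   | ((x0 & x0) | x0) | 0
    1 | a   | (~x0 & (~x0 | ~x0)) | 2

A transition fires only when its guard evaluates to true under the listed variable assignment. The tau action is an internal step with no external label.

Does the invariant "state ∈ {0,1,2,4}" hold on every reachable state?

Inv-set: {0,1,2,4}
Reachable = {0,1,2,3,4}
  0: ok
  1: ok
  2: ok
  3: VIOLATES
  4: ok
counterexample path to 3: tau

Answer: INVARIANT VIOLATED at state 3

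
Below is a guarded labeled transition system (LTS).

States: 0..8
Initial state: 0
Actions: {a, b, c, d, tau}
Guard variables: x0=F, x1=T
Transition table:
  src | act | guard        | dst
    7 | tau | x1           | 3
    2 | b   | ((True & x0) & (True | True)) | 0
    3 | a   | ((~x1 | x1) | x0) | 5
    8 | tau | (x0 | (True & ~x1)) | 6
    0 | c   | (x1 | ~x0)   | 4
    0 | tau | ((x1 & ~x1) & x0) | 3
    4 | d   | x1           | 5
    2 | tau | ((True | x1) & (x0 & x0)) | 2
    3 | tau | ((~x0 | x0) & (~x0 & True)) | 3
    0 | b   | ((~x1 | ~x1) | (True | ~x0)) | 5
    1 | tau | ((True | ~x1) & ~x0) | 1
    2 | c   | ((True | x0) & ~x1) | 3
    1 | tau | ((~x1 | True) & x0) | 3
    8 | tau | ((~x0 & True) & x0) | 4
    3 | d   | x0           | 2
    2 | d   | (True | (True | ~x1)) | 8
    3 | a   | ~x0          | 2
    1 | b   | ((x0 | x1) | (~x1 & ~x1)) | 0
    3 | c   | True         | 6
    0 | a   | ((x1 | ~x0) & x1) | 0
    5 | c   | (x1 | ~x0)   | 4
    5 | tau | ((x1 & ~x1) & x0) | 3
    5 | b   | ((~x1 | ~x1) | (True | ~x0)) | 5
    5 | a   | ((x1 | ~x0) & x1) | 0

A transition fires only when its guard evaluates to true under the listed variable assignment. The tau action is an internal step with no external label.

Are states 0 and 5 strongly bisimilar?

Bisimulation quotient by refinement:
  round 0: {{0,1,2,3,4,5,6,7,8}}
  round 1: {{0,5},{1},{2,4},{3},{6,8},{7}}
  round 2: {{0,5},{1},{2},{3},{4},{6,8},{7}}
Fixed point at round 3; 7 class(es).
0∈{0,5}, 5∈{0,5}

Answer: BISIMILAR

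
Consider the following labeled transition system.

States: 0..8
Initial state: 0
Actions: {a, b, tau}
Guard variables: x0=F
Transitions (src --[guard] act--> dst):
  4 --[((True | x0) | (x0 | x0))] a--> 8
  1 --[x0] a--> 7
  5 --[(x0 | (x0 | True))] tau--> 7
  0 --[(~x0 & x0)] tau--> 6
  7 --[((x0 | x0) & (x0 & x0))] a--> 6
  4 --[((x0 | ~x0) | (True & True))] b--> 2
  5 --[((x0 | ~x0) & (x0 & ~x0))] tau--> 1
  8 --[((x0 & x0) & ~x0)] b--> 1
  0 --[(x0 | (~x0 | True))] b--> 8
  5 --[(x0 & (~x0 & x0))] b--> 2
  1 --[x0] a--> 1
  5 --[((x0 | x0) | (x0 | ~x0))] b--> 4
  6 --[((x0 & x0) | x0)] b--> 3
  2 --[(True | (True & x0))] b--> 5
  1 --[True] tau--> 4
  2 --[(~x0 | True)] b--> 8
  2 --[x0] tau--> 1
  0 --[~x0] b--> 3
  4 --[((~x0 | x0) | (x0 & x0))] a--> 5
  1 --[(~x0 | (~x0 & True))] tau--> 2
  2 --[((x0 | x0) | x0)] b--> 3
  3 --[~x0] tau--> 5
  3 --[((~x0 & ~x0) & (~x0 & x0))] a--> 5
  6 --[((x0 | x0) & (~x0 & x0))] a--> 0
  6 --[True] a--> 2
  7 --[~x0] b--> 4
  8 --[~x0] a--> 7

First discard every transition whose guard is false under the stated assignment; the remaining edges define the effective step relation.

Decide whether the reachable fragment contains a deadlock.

Reach set: {0,2,3,4,5,7,8}
  0: b→3  b→8  [2 out]
  2: b→5  b→8  [2 out]
  3: tau→5  [1 out]
  4: a→5  a→8  b→2  [3 out]
  5: b→4  tau→7  [2 out]
  7: b→4  [1 out]
  8: a→7  [1 out]

Answer: DEADLOCK-FREE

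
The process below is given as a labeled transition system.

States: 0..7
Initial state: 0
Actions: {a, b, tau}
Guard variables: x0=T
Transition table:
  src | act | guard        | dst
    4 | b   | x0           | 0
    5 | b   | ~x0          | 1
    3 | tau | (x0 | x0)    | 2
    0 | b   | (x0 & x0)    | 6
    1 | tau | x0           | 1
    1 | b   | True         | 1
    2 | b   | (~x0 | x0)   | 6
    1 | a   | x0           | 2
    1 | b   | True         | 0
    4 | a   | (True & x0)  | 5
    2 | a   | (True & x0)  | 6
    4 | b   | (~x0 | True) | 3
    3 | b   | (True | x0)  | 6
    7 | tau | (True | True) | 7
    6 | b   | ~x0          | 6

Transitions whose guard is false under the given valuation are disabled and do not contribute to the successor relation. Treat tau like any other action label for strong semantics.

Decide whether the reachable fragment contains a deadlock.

Answer: DEADLOCK at state 6

Working:
R = {0,6}
  0: b→6  [1 out]
  6: ∅  [deadlock]
witness 6: b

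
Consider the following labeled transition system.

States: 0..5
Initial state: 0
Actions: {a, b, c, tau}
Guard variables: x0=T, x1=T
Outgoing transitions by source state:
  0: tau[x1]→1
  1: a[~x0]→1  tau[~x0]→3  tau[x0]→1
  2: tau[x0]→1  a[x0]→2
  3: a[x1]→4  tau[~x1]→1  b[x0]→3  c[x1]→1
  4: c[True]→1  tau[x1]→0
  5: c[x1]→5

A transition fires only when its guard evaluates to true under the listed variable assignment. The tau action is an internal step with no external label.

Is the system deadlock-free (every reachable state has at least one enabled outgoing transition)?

Reachable = {0,1}
  0: tau→1  [1 exit(s)]
  1: tau→1  [1 exit(s)]

Answer: DEADLOCK-FREE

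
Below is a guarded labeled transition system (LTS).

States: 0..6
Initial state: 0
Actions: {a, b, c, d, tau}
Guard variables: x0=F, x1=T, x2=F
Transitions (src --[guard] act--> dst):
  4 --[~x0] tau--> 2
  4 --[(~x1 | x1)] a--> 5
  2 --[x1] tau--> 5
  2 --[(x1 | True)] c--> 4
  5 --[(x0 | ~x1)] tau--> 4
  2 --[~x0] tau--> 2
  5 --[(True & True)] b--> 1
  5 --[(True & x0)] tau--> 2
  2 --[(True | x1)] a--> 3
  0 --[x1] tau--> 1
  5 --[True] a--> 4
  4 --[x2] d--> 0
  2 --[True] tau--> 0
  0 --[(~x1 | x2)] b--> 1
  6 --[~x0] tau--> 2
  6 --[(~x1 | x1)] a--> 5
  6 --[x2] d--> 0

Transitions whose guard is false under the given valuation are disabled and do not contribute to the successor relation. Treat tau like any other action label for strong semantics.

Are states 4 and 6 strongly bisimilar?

Compute ~ classes (split until stable):
  π0 = {{0,1,2,3,4,5,6}}
  π1 = {{0},{1,3},{2},{4,6},{5}}
stable after 2 split(s): 5 block(s)
[4]={4,6}  [6]={4,6}

Answer: BISIMILAR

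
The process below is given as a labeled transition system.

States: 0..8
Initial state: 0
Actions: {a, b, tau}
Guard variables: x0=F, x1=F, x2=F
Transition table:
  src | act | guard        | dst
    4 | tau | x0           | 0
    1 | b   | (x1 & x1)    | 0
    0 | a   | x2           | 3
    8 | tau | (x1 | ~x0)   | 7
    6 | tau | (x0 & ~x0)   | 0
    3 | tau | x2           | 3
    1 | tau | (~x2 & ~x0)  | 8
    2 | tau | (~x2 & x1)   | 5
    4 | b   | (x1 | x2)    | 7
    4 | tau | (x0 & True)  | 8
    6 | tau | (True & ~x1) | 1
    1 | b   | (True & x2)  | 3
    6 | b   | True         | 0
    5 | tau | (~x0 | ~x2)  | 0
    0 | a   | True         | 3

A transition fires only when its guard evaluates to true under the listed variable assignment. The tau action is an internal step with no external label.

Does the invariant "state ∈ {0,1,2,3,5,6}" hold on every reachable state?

Answer: INVARIANT HOLDS

Trace:
Inv-set: {0,1,2,3,5,6}
Reachable = {0,3}
  0: safe
  3: safe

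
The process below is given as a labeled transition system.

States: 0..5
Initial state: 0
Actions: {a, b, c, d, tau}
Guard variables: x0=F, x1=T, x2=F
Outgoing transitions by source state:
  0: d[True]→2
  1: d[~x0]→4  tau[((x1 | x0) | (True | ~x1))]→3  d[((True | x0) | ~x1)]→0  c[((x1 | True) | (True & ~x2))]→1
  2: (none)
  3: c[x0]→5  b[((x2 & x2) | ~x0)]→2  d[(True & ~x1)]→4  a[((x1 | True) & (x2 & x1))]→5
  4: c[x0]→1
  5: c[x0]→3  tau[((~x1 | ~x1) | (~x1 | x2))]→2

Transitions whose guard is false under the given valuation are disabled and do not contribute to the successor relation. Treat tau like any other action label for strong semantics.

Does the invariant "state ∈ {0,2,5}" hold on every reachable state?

Safe = {0,2,5}
R = {0,2}
  0: ✓
  2: ✓

Answer: INVARIANT HOLDS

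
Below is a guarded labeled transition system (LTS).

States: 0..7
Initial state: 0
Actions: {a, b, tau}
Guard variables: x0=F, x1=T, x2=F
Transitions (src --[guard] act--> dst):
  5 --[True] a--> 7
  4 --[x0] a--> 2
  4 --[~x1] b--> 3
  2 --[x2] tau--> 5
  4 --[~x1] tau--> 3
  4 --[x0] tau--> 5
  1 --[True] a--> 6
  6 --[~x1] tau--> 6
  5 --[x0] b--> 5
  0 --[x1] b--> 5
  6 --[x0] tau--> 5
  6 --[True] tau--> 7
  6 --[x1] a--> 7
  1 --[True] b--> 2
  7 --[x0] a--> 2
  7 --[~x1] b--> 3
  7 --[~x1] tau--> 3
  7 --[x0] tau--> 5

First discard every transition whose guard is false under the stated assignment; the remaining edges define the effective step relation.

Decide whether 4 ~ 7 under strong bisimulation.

Bisimulation quotient by refinement:
  round 0: {{0,1,2,3,4,5,6,7}}
  round 1: {{0},{1},{2,3,4,7},{5},{6}}
Fixed point at round 2; 5 class(es).
[4]={2,3,4,7}  [7]={2,3,4,7}

Answer: BISIMILAR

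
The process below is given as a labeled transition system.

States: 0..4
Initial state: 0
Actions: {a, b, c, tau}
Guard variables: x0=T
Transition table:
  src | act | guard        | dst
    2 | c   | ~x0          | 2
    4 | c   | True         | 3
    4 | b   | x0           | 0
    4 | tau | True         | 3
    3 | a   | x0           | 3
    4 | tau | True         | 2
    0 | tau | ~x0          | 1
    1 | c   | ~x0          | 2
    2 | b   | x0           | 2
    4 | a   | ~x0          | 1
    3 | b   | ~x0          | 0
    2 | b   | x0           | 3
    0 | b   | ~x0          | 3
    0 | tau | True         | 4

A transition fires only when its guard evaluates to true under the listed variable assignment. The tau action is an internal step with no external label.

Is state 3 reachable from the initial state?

8 transition(s) survive guard evaluation.
depth 0: {0}
depth 1: {4}  total {0,4}
depth 2: {2,3}  total {0,2,3,4}
Reachable = {0,2,3,4}
witness 3: tau·c

Answer: REACHABLE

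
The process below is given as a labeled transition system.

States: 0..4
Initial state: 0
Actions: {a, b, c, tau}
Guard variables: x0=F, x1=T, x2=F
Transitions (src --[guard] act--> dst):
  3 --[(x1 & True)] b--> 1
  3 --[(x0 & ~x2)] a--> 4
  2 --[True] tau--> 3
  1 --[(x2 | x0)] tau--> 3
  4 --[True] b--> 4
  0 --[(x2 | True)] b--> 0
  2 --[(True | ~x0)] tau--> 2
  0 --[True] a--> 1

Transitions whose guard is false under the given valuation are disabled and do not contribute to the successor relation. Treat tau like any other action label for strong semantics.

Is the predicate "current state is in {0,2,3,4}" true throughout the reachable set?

Answer: INVARIANT VIOLATED at state 1

Trace:
Safe = {0,2,3,4}
Reach set: {0,1}
  0: safe
  1: VIOLATES
reach 1 via a — violates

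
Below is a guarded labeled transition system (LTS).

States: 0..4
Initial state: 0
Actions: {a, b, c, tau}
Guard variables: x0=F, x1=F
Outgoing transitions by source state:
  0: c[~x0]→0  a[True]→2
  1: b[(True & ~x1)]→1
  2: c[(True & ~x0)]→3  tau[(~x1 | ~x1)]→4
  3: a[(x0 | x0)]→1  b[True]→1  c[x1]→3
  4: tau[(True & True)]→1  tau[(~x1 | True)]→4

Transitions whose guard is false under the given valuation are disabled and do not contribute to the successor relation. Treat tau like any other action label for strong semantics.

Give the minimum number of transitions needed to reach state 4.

Answer: 2

Trace:
Breadth-first toward 4:
  L0 = {0}
  L1 = {2}
  L2 = {3,4}
4 enters at depth 2; path a·tau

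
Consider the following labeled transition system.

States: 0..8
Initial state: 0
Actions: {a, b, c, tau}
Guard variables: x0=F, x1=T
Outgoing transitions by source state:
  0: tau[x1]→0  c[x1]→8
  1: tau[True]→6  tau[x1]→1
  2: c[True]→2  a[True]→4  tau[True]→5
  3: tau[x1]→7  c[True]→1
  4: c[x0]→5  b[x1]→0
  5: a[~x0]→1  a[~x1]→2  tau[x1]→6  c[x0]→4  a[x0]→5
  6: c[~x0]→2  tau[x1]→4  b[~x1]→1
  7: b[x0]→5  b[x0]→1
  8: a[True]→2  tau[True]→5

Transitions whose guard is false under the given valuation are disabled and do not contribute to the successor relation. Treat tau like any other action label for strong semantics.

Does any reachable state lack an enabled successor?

Reach set: {0,1,2,4,5,6,8}
  0: c→8  tau→0  [deg 2]
  1: tau→1  tau→6  [deg 2]
  2: a→4  c→2  tau→5  [deg 3]
  4: b→0  [deg 1]
  5: a→1  tau→6  [deg 2]
  6: c→2  tau→4  [deg 2]
  8: a→2  tau→5  [deg 2]

Answer: DEADLOCK-FREE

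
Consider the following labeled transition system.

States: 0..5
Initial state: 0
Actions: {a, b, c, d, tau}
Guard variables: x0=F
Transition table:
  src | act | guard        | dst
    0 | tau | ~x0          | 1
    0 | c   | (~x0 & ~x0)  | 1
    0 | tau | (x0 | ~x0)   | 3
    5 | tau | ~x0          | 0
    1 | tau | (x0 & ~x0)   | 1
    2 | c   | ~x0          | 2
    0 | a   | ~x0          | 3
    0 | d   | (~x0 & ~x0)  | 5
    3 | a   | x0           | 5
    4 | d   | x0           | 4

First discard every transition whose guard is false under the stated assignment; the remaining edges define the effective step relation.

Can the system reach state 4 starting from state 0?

After dropping false guards: 7 live edges.
L0 = {0}
L1 = {1,3,5}  cumulative {0,1,3,5}
R = {0,1,3,5}

Answer: UNREACHABLE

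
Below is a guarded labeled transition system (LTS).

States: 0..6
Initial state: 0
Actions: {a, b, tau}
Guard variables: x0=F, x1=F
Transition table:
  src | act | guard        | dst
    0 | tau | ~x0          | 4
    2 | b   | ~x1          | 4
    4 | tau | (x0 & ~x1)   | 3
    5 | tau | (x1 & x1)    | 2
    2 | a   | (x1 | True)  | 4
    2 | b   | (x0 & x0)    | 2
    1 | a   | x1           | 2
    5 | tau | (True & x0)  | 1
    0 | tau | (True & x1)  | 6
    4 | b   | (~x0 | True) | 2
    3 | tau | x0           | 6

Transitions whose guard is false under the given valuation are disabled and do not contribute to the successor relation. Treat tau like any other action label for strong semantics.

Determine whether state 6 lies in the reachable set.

4 transition(s) survive guard evaluation.
Layer 0: {0}
Layer 1: {4}  now seen {0,4}
Layer 2: {2}  now seen {0,2,4}
Reachable = {0,2,4}

Answer: UNREACHABLE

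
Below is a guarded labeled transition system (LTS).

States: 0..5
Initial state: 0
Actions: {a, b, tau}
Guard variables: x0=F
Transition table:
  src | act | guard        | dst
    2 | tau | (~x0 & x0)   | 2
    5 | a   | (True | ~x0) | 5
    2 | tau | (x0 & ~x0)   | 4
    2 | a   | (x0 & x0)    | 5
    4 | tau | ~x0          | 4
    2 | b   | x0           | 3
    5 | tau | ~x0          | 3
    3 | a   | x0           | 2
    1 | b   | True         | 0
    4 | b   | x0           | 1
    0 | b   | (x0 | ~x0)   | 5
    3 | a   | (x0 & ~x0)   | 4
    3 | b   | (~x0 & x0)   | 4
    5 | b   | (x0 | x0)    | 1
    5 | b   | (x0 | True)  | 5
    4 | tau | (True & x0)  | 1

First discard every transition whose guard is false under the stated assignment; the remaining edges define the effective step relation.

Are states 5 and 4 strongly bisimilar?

Bisimulation quotient by refinement:
  π0 = {{0,1,2,3,4,5}}
  π1 = {{0,1},{2,3},{4},{5}}
  π2 = {{0},{1},{2,3},{4},{5}}
Fixed point at round 3; 5 class(es).
[5]={5}  [4]={4}

Answer: NOT BISIMILAR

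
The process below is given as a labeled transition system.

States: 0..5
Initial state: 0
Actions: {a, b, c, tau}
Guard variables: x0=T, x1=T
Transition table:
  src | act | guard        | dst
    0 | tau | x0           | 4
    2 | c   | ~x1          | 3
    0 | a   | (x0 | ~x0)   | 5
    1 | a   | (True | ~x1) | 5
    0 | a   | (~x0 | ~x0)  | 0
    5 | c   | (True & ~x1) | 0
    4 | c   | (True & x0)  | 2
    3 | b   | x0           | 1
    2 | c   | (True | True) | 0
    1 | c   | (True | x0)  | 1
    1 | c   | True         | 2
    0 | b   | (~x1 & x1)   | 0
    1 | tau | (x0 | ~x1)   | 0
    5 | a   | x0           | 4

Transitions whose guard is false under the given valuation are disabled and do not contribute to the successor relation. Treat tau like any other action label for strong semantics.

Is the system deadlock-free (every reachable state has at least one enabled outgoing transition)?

Answer: DEADLOCK-FREE

Analysis:
Reachable = {0,2,4,5}
  0: a→5  tau→4  [2 exit(s)]
  2: c→0  [1 exit(s)]
  4: c→2  [1 exit(s)]
  5: a→4  [1 exit(s)]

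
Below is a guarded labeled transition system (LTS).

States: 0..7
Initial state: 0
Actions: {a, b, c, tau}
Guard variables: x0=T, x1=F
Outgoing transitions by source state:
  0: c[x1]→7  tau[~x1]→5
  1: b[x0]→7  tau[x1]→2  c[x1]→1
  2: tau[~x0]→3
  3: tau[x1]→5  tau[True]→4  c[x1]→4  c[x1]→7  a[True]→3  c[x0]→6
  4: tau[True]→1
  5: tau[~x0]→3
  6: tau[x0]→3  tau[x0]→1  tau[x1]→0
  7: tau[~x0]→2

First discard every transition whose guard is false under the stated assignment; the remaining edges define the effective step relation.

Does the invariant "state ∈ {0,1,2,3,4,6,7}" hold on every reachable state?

Answer: INVARIANT VIOLATED at state 5

Trace:
Inv-set: {0,1,2,3,4,6,7}
Reach set: {0,5}
  0: safe
  5: VIOLATES
witness against invariant: tau → 5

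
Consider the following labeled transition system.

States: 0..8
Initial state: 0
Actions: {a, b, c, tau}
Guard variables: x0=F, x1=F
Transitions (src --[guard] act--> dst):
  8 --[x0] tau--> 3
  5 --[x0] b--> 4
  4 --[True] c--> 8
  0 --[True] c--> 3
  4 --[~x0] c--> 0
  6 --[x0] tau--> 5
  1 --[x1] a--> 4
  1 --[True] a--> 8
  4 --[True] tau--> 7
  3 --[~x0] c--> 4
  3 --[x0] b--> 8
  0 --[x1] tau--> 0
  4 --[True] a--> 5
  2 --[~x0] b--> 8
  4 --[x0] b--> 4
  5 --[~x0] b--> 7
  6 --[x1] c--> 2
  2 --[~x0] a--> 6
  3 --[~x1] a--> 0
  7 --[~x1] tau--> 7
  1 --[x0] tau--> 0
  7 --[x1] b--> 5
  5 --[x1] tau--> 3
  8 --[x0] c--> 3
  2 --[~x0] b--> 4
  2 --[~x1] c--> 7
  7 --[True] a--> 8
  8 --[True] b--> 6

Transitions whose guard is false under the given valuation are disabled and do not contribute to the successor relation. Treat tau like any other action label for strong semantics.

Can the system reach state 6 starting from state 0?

16 transition(s) survive guard evaluation.
L0 = {0}
L1 = {3}  cumulative {0,3}
L2 = {4}  cumulative {0,3,4}
L3 = {5,7,8}  cumulative {0,3,4,5,7,8}
L4 = {6}  cumulative {0,3,4,5,6,7,8}
Reachable = {0,3,4,5,6,7,8}
trace reaching 6: c·c·c·b

Answer: REACHABLE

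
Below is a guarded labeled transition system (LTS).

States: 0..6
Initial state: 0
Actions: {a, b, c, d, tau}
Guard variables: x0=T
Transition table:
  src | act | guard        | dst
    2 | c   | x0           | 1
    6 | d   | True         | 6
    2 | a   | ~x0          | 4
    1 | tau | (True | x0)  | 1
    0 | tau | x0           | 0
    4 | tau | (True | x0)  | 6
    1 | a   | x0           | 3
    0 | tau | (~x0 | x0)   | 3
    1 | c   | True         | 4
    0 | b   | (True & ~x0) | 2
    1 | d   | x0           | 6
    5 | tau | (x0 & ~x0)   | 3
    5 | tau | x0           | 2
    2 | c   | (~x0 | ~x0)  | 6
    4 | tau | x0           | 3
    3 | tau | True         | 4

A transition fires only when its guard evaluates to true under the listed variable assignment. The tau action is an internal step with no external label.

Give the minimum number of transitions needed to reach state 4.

BFS to 4:
  Layer 0: {0}
  Layer 1: {3}
  Layer 2: {4}
first hit 4 at d=2 via tau·tau

Answer: 2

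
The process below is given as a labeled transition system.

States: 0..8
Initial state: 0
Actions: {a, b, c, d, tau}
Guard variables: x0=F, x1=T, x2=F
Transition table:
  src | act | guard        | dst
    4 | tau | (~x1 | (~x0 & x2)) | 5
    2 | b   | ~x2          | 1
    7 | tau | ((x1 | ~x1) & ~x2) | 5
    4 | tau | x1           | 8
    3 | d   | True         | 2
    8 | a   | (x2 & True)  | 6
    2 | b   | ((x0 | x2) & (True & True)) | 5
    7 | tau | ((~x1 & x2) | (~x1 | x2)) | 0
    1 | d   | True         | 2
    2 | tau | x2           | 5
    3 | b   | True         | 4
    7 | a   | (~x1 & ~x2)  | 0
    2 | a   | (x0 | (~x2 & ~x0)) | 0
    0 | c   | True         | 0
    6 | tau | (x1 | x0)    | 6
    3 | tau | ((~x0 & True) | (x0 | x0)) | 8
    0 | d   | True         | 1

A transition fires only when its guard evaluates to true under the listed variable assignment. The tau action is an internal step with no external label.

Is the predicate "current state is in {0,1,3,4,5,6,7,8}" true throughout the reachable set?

Inv-set: {0,1,3,4,5,6,7,8}
R = {0,1,2}
  0: ok
  1: ok
  2: outside
counterexample path to 2: d·d

Answer: INVARIANT VIOLATED at state 2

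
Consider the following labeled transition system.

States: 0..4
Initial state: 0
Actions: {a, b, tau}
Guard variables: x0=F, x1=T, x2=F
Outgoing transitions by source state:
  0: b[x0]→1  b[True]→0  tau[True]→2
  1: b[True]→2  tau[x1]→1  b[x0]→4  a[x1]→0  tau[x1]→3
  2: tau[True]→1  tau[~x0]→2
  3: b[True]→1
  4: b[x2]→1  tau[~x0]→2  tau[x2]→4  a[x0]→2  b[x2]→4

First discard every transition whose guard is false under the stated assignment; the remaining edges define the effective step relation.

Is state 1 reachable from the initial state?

Guard filter leaves 10 enabled edge(s).
depth 0: {0}
depth 1: {2}  total {0,2}
depth 2: {1}  total {0,1,2}
depth 3: {3}  total {0,1,2,3}
R = {0,1,2,3}
witness 1: tau·tau

Answer: REACHABLE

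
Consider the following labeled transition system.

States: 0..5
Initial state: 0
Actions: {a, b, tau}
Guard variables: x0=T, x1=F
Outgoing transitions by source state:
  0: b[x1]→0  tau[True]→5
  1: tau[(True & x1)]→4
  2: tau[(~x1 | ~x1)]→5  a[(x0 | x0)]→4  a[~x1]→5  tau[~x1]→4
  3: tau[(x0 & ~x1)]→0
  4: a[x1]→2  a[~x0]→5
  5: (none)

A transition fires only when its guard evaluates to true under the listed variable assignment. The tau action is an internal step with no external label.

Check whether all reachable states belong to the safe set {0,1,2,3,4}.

Answer: INVARIANT VIOLATED at state 5

Working:
Safe = {0,1,2,3,4}
R = {0,5}
  0: ok
  5: outside
counterexample path to 5: tau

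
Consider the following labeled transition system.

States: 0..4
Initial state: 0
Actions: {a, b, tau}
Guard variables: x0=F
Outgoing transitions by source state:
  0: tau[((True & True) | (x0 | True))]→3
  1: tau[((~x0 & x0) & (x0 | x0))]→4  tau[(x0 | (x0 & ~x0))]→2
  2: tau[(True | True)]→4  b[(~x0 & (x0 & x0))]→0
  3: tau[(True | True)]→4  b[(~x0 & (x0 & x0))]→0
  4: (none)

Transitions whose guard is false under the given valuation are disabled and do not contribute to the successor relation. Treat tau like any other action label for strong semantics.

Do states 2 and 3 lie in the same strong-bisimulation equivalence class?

Answer: BISIMILAR

Analysis:
Bisimulation quotient by refinement:
  P[0] = {{0,1,2,3,4}}
  P[1] = {{0,2,3},{1,4}}
  P[2] = {{0},{1,4},{2,3}}
Fixed point at round 3; 3 class(es).
2∈{2,3}, 3∈{2,3}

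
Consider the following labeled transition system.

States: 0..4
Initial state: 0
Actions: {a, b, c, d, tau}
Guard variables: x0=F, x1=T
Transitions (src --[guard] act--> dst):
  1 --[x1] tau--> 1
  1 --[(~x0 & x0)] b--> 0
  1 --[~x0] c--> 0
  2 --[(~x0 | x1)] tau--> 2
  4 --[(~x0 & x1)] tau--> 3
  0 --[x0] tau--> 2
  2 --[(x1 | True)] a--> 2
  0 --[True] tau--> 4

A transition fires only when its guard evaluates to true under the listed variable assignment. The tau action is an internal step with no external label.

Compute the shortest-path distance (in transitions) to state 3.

Answer: 2

Working:
BFS to 3:
  L0 = {0}
  L1 = {4}
  L2 = {3}
first hit 3 at d=2 via tau·tau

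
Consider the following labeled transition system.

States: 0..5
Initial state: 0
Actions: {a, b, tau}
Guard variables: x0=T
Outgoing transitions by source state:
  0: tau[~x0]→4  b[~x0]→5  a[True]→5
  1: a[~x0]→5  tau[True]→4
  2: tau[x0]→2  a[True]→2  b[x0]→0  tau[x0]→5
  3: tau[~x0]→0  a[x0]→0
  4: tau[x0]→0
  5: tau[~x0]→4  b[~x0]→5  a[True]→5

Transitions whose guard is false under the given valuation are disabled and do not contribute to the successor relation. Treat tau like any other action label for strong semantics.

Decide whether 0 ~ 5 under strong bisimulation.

Compute ~ classes (split until stable):
  round 0: {{0,1,2,3,4,5}}
  round 1: {{0,3,5},{1,4},{2}}
  round 2: {{0,3,5},{1},{2},{4}}
stable after 3 split(s): 4 block(s)
0∈{0,3,5}, 5∈{0,3,5}

Answer: BISIMILAR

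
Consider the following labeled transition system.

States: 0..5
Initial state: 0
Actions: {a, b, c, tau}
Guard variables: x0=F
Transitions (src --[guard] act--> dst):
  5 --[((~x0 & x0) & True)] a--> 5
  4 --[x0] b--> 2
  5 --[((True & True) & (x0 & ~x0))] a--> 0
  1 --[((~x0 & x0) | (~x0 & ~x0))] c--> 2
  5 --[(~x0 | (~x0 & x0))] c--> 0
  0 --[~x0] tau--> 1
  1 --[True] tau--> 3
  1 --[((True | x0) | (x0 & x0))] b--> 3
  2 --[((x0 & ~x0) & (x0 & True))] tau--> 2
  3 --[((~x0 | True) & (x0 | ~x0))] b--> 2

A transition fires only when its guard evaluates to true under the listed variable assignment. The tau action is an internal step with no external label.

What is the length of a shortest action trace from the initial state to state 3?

Answer: 2

Working:
Breadth-first toward 3:
  L0 = {0}
  L1 = {1}
  L2 = {2,3}
depth(3)=2, e.g. tau·b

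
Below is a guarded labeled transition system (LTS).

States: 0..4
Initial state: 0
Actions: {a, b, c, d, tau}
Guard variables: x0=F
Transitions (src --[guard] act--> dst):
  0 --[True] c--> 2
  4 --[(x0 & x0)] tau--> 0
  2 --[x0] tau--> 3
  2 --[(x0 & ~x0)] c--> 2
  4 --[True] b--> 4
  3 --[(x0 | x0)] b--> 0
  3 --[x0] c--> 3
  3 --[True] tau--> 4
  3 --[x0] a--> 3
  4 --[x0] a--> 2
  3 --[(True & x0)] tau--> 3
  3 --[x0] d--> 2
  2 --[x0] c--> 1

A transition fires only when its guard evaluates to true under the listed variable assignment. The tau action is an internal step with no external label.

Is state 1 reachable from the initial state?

3 transition(s) survive guard evaluation.
depth 0: {0}
depth 1: {2}  cumulative {0,2}
Reachable = {0,2}

Answer: UNREACHABLE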